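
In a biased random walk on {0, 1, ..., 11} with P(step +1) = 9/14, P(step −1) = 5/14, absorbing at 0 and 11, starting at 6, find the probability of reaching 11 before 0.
P(hit 11 before 0) = (1 − (5/9)^6) / (1 − (5/9)^11) = 7614604746/7833057871

Let u_k denote P(reach 11 before 0 | start at k). Boundary: u_0 = 0, u_11 = 1. Recurrence: u_k = 9/14·u_{k+1} + 5/14·u_{k-1} for 1 ≤ k ≤ 10. Try u_k = A + B·r^k with r = q/p = (5/14)/(9/14) = 5/9. Substitution satisfies the recurrence; boundary conditions give:
  u_k = (1 − r^k) / (1 − r^N) = (1 − (5/9)^6) / (1 − (5/9)^11) = 7614604746/7833057871.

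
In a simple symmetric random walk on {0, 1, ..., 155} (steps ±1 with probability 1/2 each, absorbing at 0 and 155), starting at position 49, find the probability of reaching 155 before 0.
P(hit 155 before 0) = 49/155

Let u_k = P(hit 155 before 0 | start at k). Then u_0 = 0, u_155 = 1, and u_k = u_{k-1}/2 + u_{k+1}/2 for 1 ≤ k ≤ 154. This harmonic recurrence is solved by u_k = k/155, giving u_49 = 49/155.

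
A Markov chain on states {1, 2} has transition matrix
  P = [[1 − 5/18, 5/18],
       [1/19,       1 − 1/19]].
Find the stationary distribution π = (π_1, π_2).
π_1 = 18/113, π_2 = 95/113

Solve πP = π with π_1 + π_2 = 1. From πP = π: π_1 · (1 − 5/18) + π_2 · 1/19 = π_1 ⇒ π_2 · 1/19 = π_1 · 5/18 ⇒ π_2/π_1 = (5/18)/(1/19) = 95/18. Together with π_1 + π_2 = 1:
  π_1 = (1/19)/(5/18 + 1/19) = (1/19)/(113/342) = 18/113,
  π_2 = (5/18)/(5/18 + 1/19) = (5/18)/(113/342) = 95/113.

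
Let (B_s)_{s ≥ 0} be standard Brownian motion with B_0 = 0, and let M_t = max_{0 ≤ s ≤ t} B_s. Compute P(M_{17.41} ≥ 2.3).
P(M_{17.41} ≥ 2.3) = 2·P(B_{17.41} ≥ 2.3) = 2(1 − Φ(2.3/√17.41)) ≈ 0.5815

By the reflection principle for Brownian motion, P(M_t ≥ a) = 2 · P(B_t ≥ a) for a ≥ 0. Since B_t ~ N(0, t), P(B_t ≥ 2.3) = 1 − Φ(2.3/√t) = 1 − Φ(2.3/√17.41) = 1 − Φ(0.5512). So
  P(M_{17.41} ≥ 2.3) = 2(1 − Φ(0.5512)) ≈ 0.5815.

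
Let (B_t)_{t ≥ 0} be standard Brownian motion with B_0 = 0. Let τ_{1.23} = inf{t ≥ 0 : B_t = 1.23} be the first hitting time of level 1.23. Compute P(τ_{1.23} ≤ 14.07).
P(τ_{1.23} ≤ 14.07) = 2(1 − Φ(1.23/√14.07)) = 2(1 − Φ(0.3279)) ≈ 0.7430

By the reflection principle for standard BM, P(τ_b ≤ t) = 2 · P(B_t ≥ b). Since B_t ~ N(0, t), P(B_t ≥ 1.23) = 1 − Φ(1.23/√t) = 1 − Φ(1.23/√14.07) = 1 − Φ(0.3279) ≈ 0.37149. Doubling: P(τ_{1.23} ≤ 14.07) ≈ 2 · 0.37149 = 0.74298 ≈ 0.7430.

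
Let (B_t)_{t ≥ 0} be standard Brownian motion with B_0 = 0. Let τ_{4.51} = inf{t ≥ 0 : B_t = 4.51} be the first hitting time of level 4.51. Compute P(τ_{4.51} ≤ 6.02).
P(τ_{4.51} ≤ 6.02) = 2(1 − Φ(4.51/√6.02)) = 2(1 − Φ(1.8381)) ≈ 0.0660

By the reflection principle for standard BM, P(τ_b ≤ t) = 2 · P(B_t ≥ b). Since B_t ~ N(0, t), P(B_t ≥ 4.51) = 1 − Φ(4.51/√t) = 1 − Φ(4.51/√6.02) = 1 − Φ(1.8381) ≈ 0.03302. Doubling: P(τ_{4.51} ≤ 6.02) ≈ 2 · 0.03302 = 0.06604 ≈ 0.0660.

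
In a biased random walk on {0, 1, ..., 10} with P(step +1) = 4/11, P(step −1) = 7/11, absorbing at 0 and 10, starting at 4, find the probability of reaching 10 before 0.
P(hit 10 before 0) = (1 − (7/4)^4) / (1 − (7/4)^10) = 266240/8528081

Let u_k denote P(reach 10 before 0 | start at k). Boundary: u_0 = 0, u_10 = 1. Recurrence: u_k = 4/11·u_{k+1} + 7/11·u_{k-1} for 1 ≤ k ≤ 9. Try u_k = A + B·r^k with r = q/p = (7/11)/(4/11) = 7/4. Substitution satisfies the recurrence; boundary conditions give:
  u_k = (1 − r^k) / (1 − r^N) = (1 − (7/4)^4) / (1 − (7/4)^10) = 266240/8528081.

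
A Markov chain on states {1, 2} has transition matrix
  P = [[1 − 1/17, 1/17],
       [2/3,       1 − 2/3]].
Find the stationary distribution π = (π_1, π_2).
π_1 = 34/37, π_2 = 3/37

Solve πP = π with π_1 + π_2 = 1. From πP = π: π_1 · (1 − 1/17) + π_2 · 2/3 = π_1 ⇒ π_2 · 2/3 = π_1 · 1/17 ⇒ π_2/π_1 = (1/17)/(2/3) = 3/34. Together with π_1 + π_2 = 1:
  π_1 = (2/3)/(1/17 + 2/3) = (2/3)/(37/51) = 34/37,
  π_2 = (1/17)/(1/17 + 2/3) = (1/17)/(37/51) = 3/37.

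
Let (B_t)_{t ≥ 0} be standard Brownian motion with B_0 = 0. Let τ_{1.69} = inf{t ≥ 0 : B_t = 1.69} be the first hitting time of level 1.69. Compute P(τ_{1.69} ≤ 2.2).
P(τ_{1.69} ≤ 2.2) = 2(1 − Φ(1.69/√2.2)) = 2(1 − Φ(1.1394)) ≈ 0.2545

By the reflection principle for standard BM, P(τ_b ≤ t) = 2 · P(B_t ≥ b). Since B_t ~ N(0, t), P(B_t ≥ 1.69) = 1 − Φ(1.69/√t) = 1 − Φ(1.69/√2.2) = 1 − Φ(1.1394) ≈ 0.12727. Doubling: P(τ_{1.69} ≤ 2.2) ≈ 2 · 0.12727 = 0.25454 ≈ 0.2545.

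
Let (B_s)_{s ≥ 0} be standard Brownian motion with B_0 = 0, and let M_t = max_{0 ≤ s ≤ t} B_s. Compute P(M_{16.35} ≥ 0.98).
P(M_{16.35} ≥ 0.98) = 2·P(B_{16.35} ≥ 0.98) = 2(1 − Φ(0.98/√16.35)) ≈ 0.8085

By the reflection principle for Brownian motion, P(M_t ≥ a) = 2 · P(B_t ≥ a) for a ≥ 0. Since B_t ~ N(0, t), P(B_t ≥ 0.98) = 1 − Φ(0.98/√t) = 1 − Φ(0.98/√16.35) = 1 − Φ(0.2424). So
  P(M_{16.35} ≥ 0.98) = 2(1 − Φ(0.2424)) ≈ 0.8085.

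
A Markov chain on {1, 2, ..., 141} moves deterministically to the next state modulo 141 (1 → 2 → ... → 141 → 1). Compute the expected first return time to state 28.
E[T_28 | X_0 = 28] = 141

The chain cycles deterministically, so starting at state 28 it returns in exactly 141 steps. Equivalently, the stationary distribution is uniform π_j = 1/141 for every state j, so by Kac's formula E[T_28] = 1/π_28 = 141.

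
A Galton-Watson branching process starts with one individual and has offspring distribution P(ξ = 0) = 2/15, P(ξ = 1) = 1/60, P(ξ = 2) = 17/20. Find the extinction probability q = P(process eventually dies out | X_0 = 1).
q = 8/51

The pgf is f(s) = 2/15 + 1/60·s + 17/20·s². The extinction probability q is the smallest fixed point of f in [0, 1]. Setting s = f(s):
  17/20·s² + (1/60 − 1)·s + 2/15 = 0
  17/20·s² − (2/15 + 17/20)·s + 2/15 = 0
which factors as (s − 1)·(17/20·s − 2/15) = 0, giving roots s = 1 and s = (2/15)/(17/20) = 8/51.
Mean offspring μ = 1/60 + 2·17/20 = 103/60 > 1 (supercritical), so q < 1. The extinction probability is the smaller root: q = (2/15)/(17/20) = 8/51.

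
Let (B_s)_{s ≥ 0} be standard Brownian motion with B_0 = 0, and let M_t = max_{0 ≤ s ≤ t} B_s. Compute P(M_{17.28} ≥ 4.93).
P(M_{17.28} ≥ 4.93) = 2·P(B_{17.28} ≥ 4.93) = 2(1 − Φ(4.93/√17.28)) ≈ 0.2356

By the reflection principle for Brownian motion, P(M_t ≥ a) = 2 · P(B_t ≥ a) for a ≥ 0. Since B_t ~ N(0, t), P(B_t ≥ 4.93) = 1 − Φ(4.93/√t) = 1 − Φ(4.93/√17.28) = 1 − Φ(1.1860). So
  P(M_{17.28} ≥ 4.93) = 2(1 − Φ(1.1860)) ≈ 0.2356.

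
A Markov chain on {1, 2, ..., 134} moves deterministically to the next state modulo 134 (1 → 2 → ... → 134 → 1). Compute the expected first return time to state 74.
E[T_74 | X_0 = 74] = 134

The chain cycles deterministically, so starting at state 74 it returns in exactly 134 steps. Equivalently, the stationary distribution is uniform π_j = 1/134 for every state j, so by Kac's formula E[T_74] = 1/π_74 = 134.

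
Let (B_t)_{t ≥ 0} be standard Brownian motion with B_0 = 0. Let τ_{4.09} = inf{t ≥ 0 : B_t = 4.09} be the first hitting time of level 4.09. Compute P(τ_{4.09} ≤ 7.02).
P(τ_{4.09} ≤ 7.02) = 2(1 − Φ(4.09/√7.02)) = 2(1 − Φ(1.5437)) ≈ 0.1227

By the reflection principle for standard BM, P(τ_b ≤ t) = 2 · P(B_t ≥ b). Since B_t ~ N(0, t), P(B_t ≥ 4.09) = 1 − Φ(4.09/√t) = 1 − Φ(4.09/√7.02) = 1 − Φ(1.5437) ≈ 0.06133. Doubling: P(τ_{4.09} ≤ 7.02) ≈ 2 · 0.06133 = 0.12266 ≈ 0.1227.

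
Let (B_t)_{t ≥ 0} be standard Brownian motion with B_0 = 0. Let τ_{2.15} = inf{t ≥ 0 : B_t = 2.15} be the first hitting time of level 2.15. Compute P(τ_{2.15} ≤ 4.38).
P(τ_{2.15} ≤ 4.38) = 2(1 − Φ(2.15/√4.38)) = 2(1 − Φ(1.0273)) ≈ 0.3043

By the reflection principle for standard BM, P(τ_b ≤ t) = 2 · P(B_t ≥ b). Since B_t ~ N(0, t), P(B_t ≥ 2.15) = 1 − Φ(2.15/√t) = 1 − Φ(2.15/√4.38) = 1 − Φ(1.0273) ≈ 0.15214. Doubling: P(τ_{2.15} ≤ 4.38) ≈ 2 · 0.15214 = 0.30428 ≈ 0.3043.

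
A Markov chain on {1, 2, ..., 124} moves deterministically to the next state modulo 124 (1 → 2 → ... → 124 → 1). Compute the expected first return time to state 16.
E[T_16 | X_0 = 16] = 124

The chain cycles deterministically, so starting at state 16 it returns in exactly 124 steps. Equivalently, the stationary distribution is uniform π_j = 1/124 for every state j, so by Kac's formula E[T_16] = 1/π_16 = 124.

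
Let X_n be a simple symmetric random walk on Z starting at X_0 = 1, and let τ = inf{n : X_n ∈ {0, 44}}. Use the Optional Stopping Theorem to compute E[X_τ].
E[X_τ] = 1

X_n is a martingale and τ is a bounded-mean stopping time (indeed τ is finite a.s. with bounded expectation since the walk is in a bounded region). By the OST, E[X_τ] = E[X_0] = 1. Equivalently: E[X_τ] = 44 · P(hit 44 first) + 0 · P(hit 0 first) = 44 · (1/44) = 1.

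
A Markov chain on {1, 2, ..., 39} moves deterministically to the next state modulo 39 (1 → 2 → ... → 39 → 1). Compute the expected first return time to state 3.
E[T_3 | X_0 = 3] = 39

The chain cycles deterministically, so starting at state 3 it returns in exactly 39 steps. Equivalently, the stationary distribution is uniform π_j = 1/39 for every state j, so by Kac's formula E[T_3] = 1/π_3 = 39.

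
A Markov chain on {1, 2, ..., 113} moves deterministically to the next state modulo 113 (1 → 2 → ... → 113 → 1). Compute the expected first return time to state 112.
E[T_112 | X_0 = 112] = 113

The chain cycles deterministically, so starting at state 112 it returns in exactly 113 steps. Equivalently, the stationary distribution is uniform π_j = 1/113 for every state j, so by Kac's formula E[T_112] = 1/π_112 = 113.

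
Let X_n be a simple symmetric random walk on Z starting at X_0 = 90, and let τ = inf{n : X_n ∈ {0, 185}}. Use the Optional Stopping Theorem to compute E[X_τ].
E[X_τ] = 90

X_n is a martingale and τ is a bounded-mean stopping time (indeed τ is finite a.s. with bounded expectation since the walk is in a bounded region). By the OST, E[X_τ] = E[X_0] = 90. Equivalently: E[X_τ] = 185 · P(hit 185 first) + 0 · P(hit 0 first) = 185 · (90/185) = 90.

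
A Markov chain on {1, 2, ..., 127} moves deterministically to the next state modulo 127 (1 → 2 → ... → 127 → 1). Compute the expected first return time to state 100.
E[T_100 | X_0 = 100] = 127

The chain cycles deterministically, so starting at state 100 it returns in exactly 127 steps. Equivalently, the stationary distribution is uniform π_j = 1/127 for every state j, so by Kac's formula E[T_100] = 1/π_100 = 127.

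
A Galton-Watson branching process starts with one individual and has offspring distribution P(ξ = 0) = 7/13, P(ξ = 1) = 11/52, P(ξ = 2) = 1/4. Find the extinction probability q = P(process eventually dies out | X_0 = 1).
q = 1

Mean offspring μ = 0·7/13 + 1·11/52 + 2·1/4 = 37/52 ≤ 1. For μ ≤ 1 with offspring not concentrated at 1, the Galton-Watson process goes extinct almost surely, so q = 1.
(Algebraic check: The pgf is f(s) = 7/13 + 11/52·s + 1/4·s². The extinction probability q is the smallest fixed point of f in [0, 1]. Setting s = f(s):
  1/4·s² + (11/52 − 1)·s + 7/13 = 0
  1/4·s² − (7/13 + 1/4)·s + 7/13 = 0
which factors as (s − 1)·(1/4·s − 7/13) = 0, giving roots s = 1 and s = (7/13)/(1/4) = 28/13. Since 28/13 ≥ 1, the smallest root in [0, 1] is s = 1.)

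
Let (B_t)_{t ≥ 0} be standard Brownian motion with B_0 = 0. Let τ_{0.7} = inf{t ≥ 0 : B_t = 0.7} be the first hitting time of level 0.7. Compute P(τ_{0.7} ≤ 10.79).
P(τ_{0.7} ≤ 10.79) = 2(1 − Φ(0.7/√10.79)) = 2(1 − Φ(0.2131)) ≈ 0.8312

By the reflection principle for standard BM, P(τ_b ≤ t) = 2 · P(B_t ≥ b). Since B_t ~ N(0, t), P(B_t ≥ 0.7) = 1 − Φ(0.7/√t) = 1 − Φ(0.7/√10.79) = 1 − Φ(0.2131) ≈ 0.41562. Doubling: P(τ_{0.7} ≤ 10.79) ≈ 2 · 0.41562 = 0.83124 ≈ 0.8312.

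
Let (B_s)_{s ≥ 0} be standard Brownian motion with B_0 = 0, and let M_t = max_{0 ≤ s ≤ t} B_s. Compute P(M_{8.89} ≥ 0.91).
P(M_{8.89} ≥ 0.91) = 2·P(B_{8.89} ≥ 0.91) = 2(1 − Φ(0.91/√8.89)) ≈ 0.7602

By the reflection principle for Brownian motion, P(M_t ≥ a) = 2 · P(B_t ≥ a) for a ≥ 0. Since B_t ~ N(0, t), P(B_t ≥ 0.91) = 1 − Φ(0.91/√t) = 1 − Φ(0.91/√8.89) = 1 − Φ(0.3052). So
  P(M_{8.89} ≥ 0.91) = 2(1 − Φ(0.3052)) ≈ 0.7602.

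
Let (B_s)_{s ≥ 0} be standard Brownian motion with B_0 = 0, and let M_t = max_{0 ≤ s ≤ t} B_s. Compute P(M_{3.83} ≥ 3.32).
P(M_{3.83} ≥ 3.32) = 2·P(B_{3.83} ≥ 3.32) = 2(1 − Φ(3.32/√3.83)) ≈ 0.0898

By the reflection principle for Brownian motion, P(M_t ≥ a) = 2 · P(B_t ≥ a) for a ≥ 0. Since B_t ~ N(0, t), P(B_t ≥ 3.32) = 1 − Φ(3.32/√t) = 1 − Φ(3.32/√3.83) = 1 − Φ(1.6964). So
  P(M_{3.83} ≥ 3.32) = 2(1 − Φ(1.6964)) ≈ 0.0898.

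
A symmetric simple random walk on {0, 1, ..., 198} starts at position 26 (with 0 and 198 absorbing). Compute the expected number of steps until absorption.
E[τ | X_0 = 26] = 4472

Let v_k = E[τ | X_0 = k]. Boundary: v_0 = v_198 = 0. Recurrence: v_k = 1 + (v_{k-1} + v_{k+1})/2 for 1 ≤ k ≤ 197. The particular solution to v_k − (v_{k-1} + v_{k+1})/2 = 1 is v_k = −k^2. Adding homogeneous solution A + B k and matching boundaries gives v_k = k (198 − k). Substituting k = 26: v_26 = 26 · 172 = 4472.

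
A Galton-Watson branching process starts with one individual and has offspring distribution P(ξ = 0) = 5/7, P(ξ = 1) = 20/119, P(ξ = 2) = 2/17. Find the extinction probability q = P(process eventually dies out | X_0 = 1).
q = 1

Mean offspring μ = 0·5/7 + 1·20/119 + 2·2/17 = 48/119 ≤ 1. For μ ≤ 1 with offspring not concentrated at 1, the Galton-Watson process goes extinct almost surely, so q = 1.
(Algebraic check: The pgf is f(s) = 5/7 + 20/119·s + 2/17·s². The extinction probability q is the smallest fixed point of f in [0, 1]. Setting s = f(s):
  2/17·s² + (20/119 − 1)·s + 5/7 = 0
  2/17·s² − (5/7 + 2/17)·s + 5/7 = 0
which factors as (s − 1)·(2/17·s − 5/7) = 0, giving roots s = 1 and s = (5/7)/(2/17) = 85/14. Since 85/14 ≥ 1, the smallest root in [0, 1] is s = 1.)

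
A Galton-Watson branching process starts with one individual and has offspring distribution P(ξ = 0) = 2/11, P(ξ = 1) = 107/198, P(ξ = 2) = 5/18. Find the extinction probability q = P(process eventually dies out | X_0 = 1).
q = 36/55

The pgf is f(s) = 2/11 + 107/198·s + 5/18·s². The extinction probability q is the smallest fixed point of f in [0, 1]. Setting s = f(s):
  5/18·s² + (107/198 − 1)·s + 2/11 = 0
  5/18·s² − (2/11 + 5/18)·s + 2/11 = 0
which factors as (s − 1)·(5/18·s − 2/11) = 0, giving roots s = 1 and s = (2/11)/(5/18) = 36/55.
Mean offspring μ = 107/198 + 2·5/18 = 217/198 > 1 (supercritical), so q < 1. The extinction probability is the smaller root: q = (2/11)/(5/18) = 36/55.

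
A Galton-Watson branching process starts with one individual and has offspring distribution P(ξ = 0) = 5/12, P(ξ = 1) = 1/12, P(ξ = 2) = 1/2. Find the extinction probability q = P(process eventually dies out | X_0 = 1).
q = 5/6

The pgf is f(s) = 5/12 + 1/12·s + 1/2·s². The extinction probability q is the smallest fixed point of f in [0, 1]. Setting s = f(s):
  1/2·s² + (1/12 − 1)·s + 5/12 = 0
  1/2·s² − (5/12 + 1/2)·s + 5/12 = 0
which factors as (s − 1)·(1/2·s − 5/12) = 0, giving roots s = 1 and s = (5/12)/(1/2) = 5/6.
Mean offspring μ = 1/12 + 2·1/2 = 13/12 > 1 (supercritical), so q < 1. The extinction probability is the smaller root: q = (5/12)/(1/2) = 5/6.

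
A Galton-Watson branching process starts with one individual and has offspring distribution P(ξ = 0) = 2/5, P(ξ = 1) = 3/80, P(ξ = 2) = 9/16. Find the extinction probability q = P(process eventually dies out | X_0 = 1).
q = 32/45

The pgf is f(s) = 2/5 + 3/80·s + 9/16·s². The extinction probability q is the smallest fixed point of f in [0, 1]. Setting s = f(s):
  9/16·s² + (3/80 − 1)·s + 2/5 = 0
  9/16·s² − (2/5 + 9/16)·s + 2/5 = 0
which factors as (s − 1)·(9/16·s − 2/5) = 0, giving roots s = 1 and s = (2/5)/(9/16) = 32/45.
Mean offspring μ = 3/80 + 2·9/16 = 93/80 > 1 (supercritical), so q < 1. The extinction probability is the smaller root: q = (2/5)/(9/16) = 32/45.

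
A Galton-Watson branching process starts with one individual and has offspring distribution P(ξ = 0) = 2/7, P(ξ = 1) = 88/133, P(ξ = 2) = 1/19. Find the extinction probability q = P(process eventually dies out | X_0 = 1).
q = 1

Mean offspring μ = 0·2/7 + 1·88/133 + 2·1/19 = 102/133 ≤ 1. For μ ≤ 1 with offspring not concentrated at 1, the Galton-Watson process goes extinct almost surely, so q = 1.
(Algebraic check: The pgf is f(s) = 2/7 + 88/133·s + 1/19·s². The extinction probability q is the smallest fixed point of f in [0, 1]. Setting s = f(s):
  1/19·s² + (88/133 − 1)·s + 2/7 = 0
  1/19·s² − (2/7 + 1/19)·s + 2/7 = 0
which factors as (s − 1)·(1/19·s − 2/7) = 0, giving roots s = 1 and s = (2/7)/(1/19) = 38/7. Since 38/7 ≥ 1, the smallest root in [0, 1] is s = 1.)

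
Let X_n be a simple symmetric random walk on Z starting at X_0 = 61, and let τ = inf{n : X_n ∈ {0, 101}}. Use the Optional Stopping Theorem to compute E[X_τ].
E[X_τ] = 61

X_n is a martingale and τ is a bounded-mean stopping time (indeed τ is finite a.s. with bounded expectation since the walk is in a bounded region). By the OST, E[X_τ] = E[X_0] = 61. Equivalently: E[X_τ] = 101 · P(hit 101 first) + 0 · P(hit 0 first) = 101 · (61/101) = 61.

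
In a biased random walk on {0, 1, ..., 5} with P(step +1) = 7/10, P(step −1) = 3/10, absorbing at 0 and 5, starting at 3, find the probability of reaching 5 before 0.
P(hit 5 before 0) = (1 − (3/7)^3) / (1 − (3/7)^5) = 3871/4141

Let u_k denote P(reach 5 before 0 | start at k). Boundary: u_0 = 0, u_5 = 1. Recurrence: u_k = 7/10·u_{k+1} + 3/10·u_{k-1} for 1 ≤ k ≤ 4. Try u_k = A + B·r^k with r = q/p = (3/10)/(7/10) = 3/7. Substitution satisfies the recurrence; boundary conditions give:
  u_k = (1 − r^k) / (1 − r^N) = (1 − (3/7)^3) / (1 − (3/7)^5) = 3871/4141.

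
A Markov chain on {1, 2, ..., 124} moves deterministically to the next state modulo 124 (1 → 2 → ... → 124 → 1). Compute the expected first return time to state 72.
E[T_72 | X_0 = 72] = 124

The chain cycles deterministically, so starting at state 72 it returns in exactly 124 steps. Equivalently, the stationary distribution is uniform π_j = 1/124 for every state j, so by Kac's formula E[T_72] = 1/π_72 = 124.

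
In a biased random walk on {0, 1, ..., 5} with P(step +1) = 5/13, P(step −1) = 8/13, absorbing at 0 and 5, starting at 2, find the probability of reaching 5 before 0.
P(hit 5 before 0) = (1 − (8/5)^2) / (1 − (8/5)^5) = 1625/9881

Let u_k denote P(reach 5 before 0 | start at k). Boundary: u_0 = 0, u_5 = 1. Recurrence: u_k = 5/13·u_{k+1} + 8/13·u_{k-1} for 1 ≤ k ≤ 4. Try u_k = A + B·r^k with r = q/p = (8/13)/(5/13) = 8/5. Substitution satisfies the recurrence; boundary conditions give:
  u_k = (1 − r^k) / (1 − r^N) = (1 − (8/5)^2) / (1 − (8/5)^5) = 1625/9881.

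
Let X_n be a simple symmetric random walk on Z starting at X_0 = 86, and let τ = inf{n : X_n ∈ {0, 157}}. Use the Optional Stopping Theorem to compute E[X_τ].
E[X_τ] = 86

X_n is a martingale and τ is a bounded-mean stopping time (indeed τ is finite a.s. with bounded expectation since the walk is in a bounded region). By the OST, E[X_τ] = E[X_0] = 86. Equivalently: E[X_τ] = 157 · P(hit 157 first) + 0 · P(hit 0 first) = 157 · (86/157) = 86.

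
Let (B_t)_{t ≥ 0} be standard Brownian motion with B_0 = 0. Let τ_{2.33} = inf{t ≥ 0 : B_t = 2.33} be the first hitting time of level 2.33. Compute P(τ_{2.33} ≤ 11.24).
P(τ_{2.33} ≤ 11.24) = 2(1 − Φ(2.33/√11.24)) = 2(1 − Φ(0.6950)) ≈ 0.4871

By the reflection principle for standard BM, P(τ_b ≤ t) = 2 · P(B_t ≥ b). Since B_t ~ N(0, t), P(B_t ≥ 2.33) = 1 − Φ(2.33/√t) = 1 − Φ(2.33/√11.24) = 1 − Φ(0.6950) ≈ 0.24353. Doubling: P(τ_{2.33} ≤ 11.24) ≈ 2 · 0.24353 = 0.48706 ≈ 0.4871.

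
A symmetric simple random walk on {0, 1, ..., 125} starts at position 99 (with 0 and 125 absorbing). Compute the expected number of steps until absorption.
E[τ | X_0 = 99] = 2574

Let v_k = E[τ | X_0 = k]. Boundary: v_0 = v_125 = 0. Recurrence: v_k = 1 + (v_{k-1} + v_{k+1})/2 for 1 ≤ k ≤ 124. The particular solution to v_k − (v_{k-1} + v_{k+1})/2 = 1 is v_k = −k^2. Adding homogeneous solution A + B k and matching boundaries gives v_k = k (125 − k). Substituting k = 99: v_99 = 99 · 26 = 2574.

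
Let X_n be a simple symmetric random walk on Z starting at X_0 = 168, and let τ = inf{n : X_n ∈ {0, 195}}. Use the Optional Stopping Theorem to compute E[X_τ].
E[X_τ] = 168

X_n is a martingale and τ is a bounded-mean stopping time (indeed τ is finite a.s. with bounded expectation since the walk is in a bounded region). By the OST, E[X_τ] = E[X_0] = 168. Equivalently: E[X_τ] = 195 · P(hit 195 first) + 0 · P(hit 0 first) = 195 · (168/195) = 168.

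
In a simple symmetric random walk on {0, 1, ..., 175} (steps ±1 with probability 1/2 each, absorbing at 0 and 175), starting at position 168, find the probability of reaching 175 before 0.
P(hit 175 before 0) = 168/175 = 24/25

Let u_k = P(hit 175 before 0 | start at k). Then u_0 = 0, u_175 = 1, and u_k = u_{k-1}/2 + u_{k+1}/2 for 1 ≤ k ≤ 174. This harmonic recurrence is solved by u_k = k/175, giving u_168 = 168/175 = 24/25.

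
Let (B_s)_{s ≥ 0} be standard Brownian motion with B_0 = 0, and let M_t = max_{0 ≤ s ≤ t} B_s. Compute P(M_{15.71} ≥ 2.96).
P(M_{15.71} ≥ 2.96) = 2·P(B_{15.71} ≥ 2.96) = 2(1 − Φ(2.96/√15.71)) ≈ 0.4552

By the reflection principle for Brownian motion, P(M_t ≥ a) = 2 · P(B_t ≥ a) for a ≥ 0. Since B_t ~ N(0, t), P(B_t ≥ 2.96) = 1 − Φ(2.96/√t) = 1 − Φ(2.96/√15.71) = 1 − Φ(0.7468). So
  P(M_{15.71} ≥ 2.96) = 2(1 − Φ(0.7468)) ≈ 0.4552.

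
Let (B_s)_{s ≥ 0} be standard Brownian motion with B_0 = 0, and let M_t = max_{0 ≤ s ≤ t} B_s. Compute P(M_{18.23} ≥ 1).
P(M_{18.23} ≥ 1) = 2·P(B_{18.23} ≥ 1) = 2(1 − Φ(1/√18.23)) ≈ 0.8148

By the reflection principle for Brownian motion, P(M_t ≥ a) = 2 · P(B_t ≥ a) for a ≥ 0. Since B_t ~ N(0, t), P(B_t ≥ 1) = 1 − Φ(1/√t) = 1 − Φ(1/√18.23) = 1 − Φ(0.2342). So
  P(M_{18.23} ≥ 1) = 2(1 − Φ(0.2342)) ≈ 0.8148.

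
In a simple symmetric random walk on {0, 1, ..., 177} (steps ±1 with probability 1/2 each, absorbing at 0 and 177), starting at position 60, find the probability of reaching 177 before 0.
P(hit 177 before 0) = 60/177 = 20/59

Let u_k = P(hit 177 before 0 | start at k). Then u_0 = 0, u_177 = 1, and u_k = u_{k-1}/2 + u_{k+1}/2 for 1 ≤ k ≤ 176. This harmonic recurrence is solved by u_k = k/177, giving u_60 = 60/177 = 20/59.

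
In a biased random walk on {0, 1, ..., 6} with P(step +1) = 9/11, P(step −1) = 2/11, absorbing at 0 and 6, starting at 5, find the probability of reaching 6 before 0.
P(hit 6 before 0) = (1 − (2/9)^5) / (1 − (2/9)^6) = 75879/75911

Let u_k denote P(reach 6 before 0 | start at k). Boundary: u_0 = 0, u_6 = 1. Recurrence: u_k = 9/11·u_{k+1} + 2/11·u_{k-1} for 1 ≤ k ≤ 5. Try u_k = A + B·r^k with r = q/p = (2/11)/(9/11) = 2/9. Substitution satisfies the recurrence; boundary conditions give:
  u_k = (1 − r^k) / (1 − r^N) = (1 − (2/9)^5) / (1 − (2/9)^6) = 75879/75911.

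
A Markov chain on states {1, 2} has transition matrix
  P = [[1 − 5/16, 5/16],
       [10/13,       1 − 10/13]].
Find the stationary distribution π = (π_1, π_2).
π_1 = 32/45, π_2 = 13/45

Solve πP = π with π_1 + π_2 = 1. From πP = π: π_1 · (1 − 5/16) + π_2 · 10/13 = π_1 ⇒ π_2 · 10/13 = π_1 · 5/16 ⇒ π_2/π_1 = (5/16)/(10/13) = 13/32. Together with π_1 + π_2 = 1:
  π_1 = (10/13)/(5/16 + 10/13) = (10/13)/(225/208) = 32/45,
  π_2 = (5/16)/(5/16 + 10/13) = (5/16)/(225/208) = 13/45.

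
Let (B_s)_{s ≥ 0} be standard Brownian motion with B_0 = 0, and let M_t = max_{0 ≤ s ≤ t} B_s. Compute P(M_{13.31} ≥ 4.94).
P(M_{13.31} ≥ 4.94) = 2·P(B_{13.31} ≥ 4.94) = 2(1 − Φ(4.94/√13.31)) ≈ 0.1757

By the reflection principle for Brownian motion, P(M_t ≥ a) = 2 · P(B_t ≥ a) for a ≥ 0. Since B_t ~ N(0, t), P(B_t ≥ 4.94) = 1 − Φ(4.94/√t) = 1 − Φ(4.94/√13.31) = 1 − Φ(1.3541). So
  P(M_{13.31} ≥ 4.94) = 2(1 − Φ(1.3541)) ≈ 0.1757.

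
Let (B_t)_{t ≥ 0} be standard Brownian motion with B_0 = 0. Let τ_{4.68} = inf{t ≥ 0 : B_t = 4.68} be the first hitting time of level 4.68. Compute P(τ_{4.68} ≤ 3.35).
P(τ_{4.68} ≤ 3.35) = 2(1 − Φ(4.68/√3.35)) = 2(1 − Φ(2.5570)) ≈ 0.0106

By the reflection principle for standard BM, P(τ_b ≤ t) = 2 · P(B_t ≥ b). Since B_t ~ N(0, t), P(B_t ≥ 4.68) = 1 − Φ(4.68/√t) = 1 − Φ(4.68/√3.35) = 1 − Φ(2.5570) ≈ 0.00528. Doubling: P(τ_{4.68} ≤ 3.35) ≈ 2 · 0.00528 = 0.01056 ≈ 0.0106.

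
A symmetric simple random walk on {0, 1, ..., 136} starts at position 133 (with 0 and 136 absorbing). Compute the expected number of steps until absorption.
E[τ | X_0 = 133] = 399

Let v_k = E[τ | X_0 = k]. Boundary: v_0 = v_136 = 0. Recurrence: v_k = 1 + (v_{k-1} + v_{k+1})/2 for 1 ≤ k ≤ 135. The particular solution to v_k − (v_{k-1} + v_{k+1})/2 = 1 is v_k = −k^2. Adding homogeneous solution A + B k and matching boundaries gives v_k = k (136 − k). Substituting k = 133: v_133 = 133 · 3 = 399.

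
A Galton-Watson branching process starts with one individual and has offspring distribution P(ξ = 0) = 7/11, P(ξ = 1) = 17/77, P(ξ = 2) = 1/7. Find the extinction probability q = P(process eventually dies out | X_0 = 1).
q = 1

Mean offspring μ = 0·7/11 + 1·17/77 + 2·1/7 = 39/77 ≤ 1. For μ ≤ 1 with offspring not concentrated at 1, the Galton-Watson process goes extinct almost surely, so q = 1.
(Algebraic check: The pgf is f(s) = 7/11 + 17/77·s + 1/7·s². The extinction probability q is the smallest fixed point of f in [0, 1]. Setting s = f(s):
  1/7·s² + (17/77 − 1)·s + 7/11 = 0
  1/7·s² − (7/11 + 1/7)·s + 7/11 = 0
which factors as (s − 1)·(1/7·s − 7/11) = 0, giving roots s = 1 and s = (7/11)/(1/7) = 49/11. Since 49/11 ≥ 1, the smallest root in [0, 1] is s = 1.)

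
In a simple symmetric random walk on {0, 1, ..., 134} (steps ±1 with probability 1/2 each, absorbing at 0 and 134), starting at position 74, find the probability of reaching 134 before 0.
P(hit 134 before 0) = 74/134 = 37/67

Let u_k = P(hit 134 before 0 | start at k). Then u_0 = 0, u_134 = 1, and u_k = u_{k-1}/2 + u_{k+1}/2 for 1 ≤ k ≤ 133. This harmonic recurrence is solved by u_k = k/134, giving u_74 = 74/134 = 37/67.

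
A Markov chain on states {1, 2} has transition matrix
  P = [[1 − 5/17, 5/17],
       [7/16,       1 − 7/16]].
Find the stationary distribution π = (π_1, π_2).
π_1 = 119/199, π_2 = 80/199

Solve πP = π with π_1 + π_2 = 1. From πP = π: π_1 · (1 − 5/17) + π_2 · 7/16 = π_1 ⇒ π_2 · 7/16 = π_1 · 5/17 ⇒ π_2/π_1 = (5/17)/(7/16) = 80/119. Together with π_1 + π_2 = 1:
  π_1 = (7/16)/(5/17 + 7/16) = (7/16)/(199/272) = 119/199,
  π_2 = (5/17)/(5/17 + 7/16) = (5/17)/(199/272) = 80/199.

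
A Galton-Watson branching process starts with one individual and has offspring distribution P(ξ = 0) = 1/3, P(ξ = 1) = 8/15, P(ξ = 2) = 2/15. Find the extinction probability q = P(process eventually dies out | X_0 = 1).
q = 1

Mean offspring μ = 0·1/3 + 1·8/15 + 2·2/15 = 4/5 ≤ 1. For μ ≤ 1 with offspring not concentrated at 1, the Galton-Watson process goes extinct almost surely, so q = 1.
(Algebraic check: The pgf is f(s) = 1/3 + 8/15·s + 2/15·s². The extinction probability q is the smallest fixed point of f in [0, 1]. Setting s = f(s):
  2/15·s² + (8/15 − 1)·s + 1/3 = 0
  2/15·s² − (1/3 + 2/15)·s + 1/3 = 0
which factors as (s − 1)·(2/15·s − 1/3) = 0, giving roots s = 1 and s = (1/3)/(2/15) = 5/2. Since 5/2 ≥ 1, the smallest root in [0, 1] is s = 1.)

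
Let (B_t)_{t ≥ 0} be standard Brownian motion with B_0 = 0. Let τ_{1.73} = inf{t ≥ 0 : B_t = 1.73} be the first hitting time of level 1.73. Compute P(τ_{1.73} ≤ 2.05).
P(τ_{1.73} ≤ 2.05) = 2(1 − Φ(1.73/√2.05)) = 2(1 − Φ(1.2083)) ≈ 0.2269

By the reflection principle for standard BM, P(τ_b ≤ t) = 2 · P(B_t ≥ b). Since B_t ~ N(0, t), P(B_t ≥ 1.73) = 1 − Φ(1.73/√t) = 1 − Φ(1.73/√2.05) = 1 − Φ(1.2083) ≈ 0.11347. Doubling: P(τ_{1.73} ≤ 2.05) ≈ 2 · 0.11347 = 0.22694 ≈ 0.2269.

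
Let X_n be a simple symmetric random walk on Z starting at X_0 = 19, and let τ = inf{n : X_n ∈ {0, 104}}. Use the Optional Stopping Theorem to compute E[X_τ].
E[X_τ] = 19

X_n is a martingale and τ is a bounded-mean stopping time (indeed τ is finite a.s. with bounded expectation since the walk is in a bounded region). By the OST, E[X_τ] = E[X_0] = 19. Equivalently: E[X_τ] = 104 · P(hit 104 first) + 0 · P(hit 0 first) = 104 · (19/104) = 19.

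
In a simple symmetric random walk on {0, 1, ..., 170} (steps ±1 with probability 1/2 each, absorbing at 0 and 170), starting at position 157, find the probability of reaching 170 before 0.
P(hit 170 before 0) = 157/170

Let u_k = P(hit 170 before 0 | start at k). Then u_0 = 0, u_170 = 1, and u_k = u_{k-1}/2 + u_{k+1}/2 for 1 ≤ k ≤ 169. This harmonic recurrence is solved by u_k = k/170, giving u_157 = 157/170.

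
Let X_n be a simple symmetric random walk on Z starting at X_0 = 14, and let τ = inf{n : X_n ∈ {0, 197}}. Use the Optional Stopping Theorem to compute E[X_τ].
E[X_τ] = 14

X_n is a martingale and τ is a bounded-mean stopping time (indeed τ is finite a.s. with bounded expectation since the walk is in a bounded region). By the OST, E[X_τ] = E[X_0] = 14. Equivalently: E[X_τ] = 197 · P(hit 197 first) + 0 · P(hit 0 first) = 197 · (14/197) = 14.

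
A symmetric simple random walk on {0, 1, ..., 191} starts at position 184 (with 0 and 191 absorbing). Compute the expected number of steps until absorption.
E[τ | X_0 = 184] = 1288

Let v_k = E[τ | X_0 = k]. Boundary: v_0 = v_191 = 0. Recurrence: v_k = 1 + (v_{k-1} + v_{k+1})/2 for 1 ≤ k ≤ 190. The particular solution to v_k − (v_{k-1} + v_{k+1})/2 = 1 is v_k = −k^2. Adding homogeneous solution A + B k and matching boundaries gives v_k = k (191 − k). Substituting k = 184: v_184 = 184 · 7 = 1288.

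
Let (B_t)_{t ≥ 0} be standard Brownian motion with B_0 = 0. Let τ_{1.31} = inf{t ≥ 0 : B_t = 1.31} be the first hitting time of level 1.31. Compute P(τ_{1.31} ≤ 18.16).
P(τ_{1.31} ≤ 18.16) = 2(1 − Φ(1.31/√18.16)) = 2(1 − Φ(0.3074)) ≈ 0.7585

By the reflection principle for standard BM, P(τ_b ≤ t) = 2 · P(B_t ≥ b). Since B_t ~ N(0, t), P(B_t ≥ 1.31) = 1 − Φ(1.31/√t) = 1 − Φ(1.31/√18.16) = 1 − Φ(0.3074) ≈ 0.37927. Doubling: P(τ_{1.31} ≤ 18.16) ≈ 2 · 0.37927 = 0.75854 ≈ 0.7585.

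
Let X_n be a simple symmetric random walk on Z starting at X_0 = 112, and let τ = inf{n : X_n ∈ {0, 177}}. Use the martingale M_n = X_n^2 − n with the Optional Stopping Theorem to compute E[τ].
E[τ] = 7280

M_n = X_n^2 − n is a martingale (since E[X_{n+1}^2 | F_n] = X_n^2 + 1). By OST (τ has finite mean in a bounded region), E[M_τ] = E[M_0] = X_0^2 − 0 = 112^2 = 12544. Also E[M_τ] = E[X_τ^2] − E[τ]. The walk exits at 0 or 177, with P(hit 177 first) = 112/177, so E[X_τ^2] = 177^2 · 112/177 + 0 = 19824. Thus E[τ] = E[X_τ^2] − E[M_τ] = 19824 − 12544 = 7280 = 112(177 − 112) = 7280.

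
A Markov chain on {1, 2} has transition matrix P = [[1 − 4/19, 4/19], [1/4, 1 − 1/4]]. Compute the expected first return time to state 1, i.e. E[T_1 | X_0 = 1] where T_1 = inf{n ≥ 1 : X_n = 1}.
E[T_1 | X_0 = 1] = 1/π_1 = 35/19

For an irreducible recurrent Markov chain with stationary distribution π, E[T_i | X_0 = i] = 1/π_i (Kac's formula). Here π_1 = (1/4)/(4/19 + 1/4) = (1/4)/(35/76) = 19/35, so E[T_1 | X_0 = 1] = 1/π_1 = (4/19 + 1/4)/(1/4) = (35/76)/(1/4) = 35/19.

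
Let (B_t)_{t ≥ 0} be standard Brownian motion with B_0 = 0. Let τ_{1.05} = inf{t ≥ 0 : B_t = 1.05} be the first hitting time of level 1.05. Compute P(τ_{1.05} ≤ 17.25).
P(τ_{1.05} ≤ 17.25) = 2(1 − Φ(1.05/√17.25)) = 2(1 − Φ(0.2528)) ≈ 0.8004

By the reflection principle for standard BM, P(τ_b ≤ t) = 2 · P(B_t ≥ b). Since B_t ~ N(0, t), P(B_t ≥ 1.05) = 1 − Φ(1.05/√t) = 1 − Φ(1.05/√17.25) = 1 − Φ(0.2528) ≈ 0.40021. Doubling: P(τ_{1.05} ≤ 17.25) ≈ 2 · 0.40021 = 0.80042 ≈ 0.8004.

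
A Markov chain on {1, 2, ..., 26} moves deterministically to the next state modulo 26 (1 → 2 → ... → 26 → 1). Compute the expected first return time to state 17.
E[T_17 | X_0 = 17] = 26

The chain cycles deterministically, so starting at state 17 it returns in exactly 26 steps. Equivalently, the stationary distribution is uniform π_j = 1/26 for every state j, so by Kac's formula E[T_17] = 1/π_17 = 26.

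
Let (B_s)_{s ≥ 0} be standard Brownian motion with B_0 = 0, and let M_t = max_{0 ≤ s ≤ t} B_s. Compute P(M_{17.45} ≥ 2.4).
P(M_{17.45} ≥ 2.4) = 2·P(B_{17.45} ≥ 2.4) = 2(1 − Φ(2.4/√17.45)) ≈ 0.5656

By the reflection principle for Brownian motion, P(M_t ≥ a) = 2 · P(B_t ≥ a) for a ≥ 0. Since B_t ~ N(0, t), P(B_t ≥ 2.4) = 1 − Φ(2.4/√t) = 1 − Φ(2.4/√17.45) = 1 − Φ(0.5745). So
  P(M_{17.45} ≥ 2.4) = 2(1 − Φ(0.5745)) ≈ 0.5656.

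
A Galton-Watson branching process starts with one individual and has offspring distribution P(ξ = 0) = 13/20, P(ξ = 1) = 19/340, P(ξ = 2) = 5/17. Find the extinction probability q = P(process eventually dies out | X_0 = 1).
q = 1

Mean offspring μ = 0·13/20 + 1·19/340 + 2·5/17 = 219/340 ≤ 1. For μ ≤ 1 with offspring not concentrated at 1, the Galton-Watson process goes extinct almost surely, so q = 1.
(Algebraic check: The pgf is f(s) = 13/20 + 19/340·s + 5/17·s². The extinction probability q is the smallest fixed point of f in [0, 1]. Setting s = f(s):
  5/17·s² + (19/340 − 1)·s + 13/20 = 0
  5/17·s² − (13/20 + 5/17)·s + 13/20 = 0
which factors as (s − 1)·(5/17·s − 13/20) = 0, giving roots s = 1 and s = (13/20)/(5/17) = 221/100. Since 221/100 ≥ 1, the smallest root in [0, 1] is s = 1.)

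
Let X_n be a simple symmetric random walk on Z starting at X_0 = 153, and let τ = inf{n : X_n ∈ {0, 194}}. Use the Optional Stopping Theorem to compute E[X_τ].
E[X_τ] = 153

X_n is a martingale and τ is a bounded-mean stopping time (indeed τ is finite a.s. with bounded expectation since the walk is in a bounded region). By the OST, E[X_τ] = E[X_0] = 153. Equivalently: E[X_τ] = 194 · P(hit 194 first) + 0 · P(hit 0 first) = 194 · (153/194) = 153.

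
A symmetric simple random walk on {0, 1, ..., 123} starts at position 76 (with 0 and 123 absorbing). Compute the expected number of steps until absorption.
E[τ | X_0 = 76] = 3572

Let v_k = E[τ | X_0 = k]. Boundary: v_0 = v_123 = 0. Recurrence: v_k = 1 + (v_{k-1} + v_{k+1})/2 for 1 ≤ k ≤ 122. The particular solution to v_k − (v_{k-1} + v_{k+1})/2 = 1 is v_k = −k^2. Adding homogeneous solution A + B k and matching boundaries gives v_k = k (123 − k). Substituting k = 76: v_76 = 76 · 47 = 3572.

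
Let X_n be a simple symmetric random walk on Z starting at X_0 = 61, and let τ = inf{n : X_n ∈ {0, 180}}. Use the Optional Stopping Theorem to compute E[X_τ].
E[X_τ] = 61

X_n is a martingale and τ is a bounded-mean stopping time (indeed τ is finite a.s. with bounded expectation since the walk is in a bounded region). By the OST, E[X_τ] = E[X_0] = 61. Equivalently: E[X_τ] = 180 · P(hit 180 first) + 0 · P(hit 0 first) = 180 · (61/180) = 61.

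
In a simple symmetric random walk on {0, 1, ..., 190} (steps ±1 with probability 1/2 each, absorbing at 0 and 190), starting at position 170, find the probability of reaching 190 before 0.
P(hit 190 before 0) = 170/190 = 17/19

Let u_k = P(hit 190 before 0 | start at k). Then u_0 = 0, u_190 = 1, and u_k = u_{k-1}/2 + u_{k+1}/2 for 1 ≤ k ≤ 189. This harmonic recurrence is solved by u_k = k/190, giving u_170 = 170/190 = 17/19.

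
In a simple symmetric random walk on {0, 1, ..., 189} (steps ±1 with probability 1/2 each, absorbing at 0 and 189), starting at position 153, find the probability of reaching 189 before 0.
P(hit 189 before 0) = 153/189 = 17/21

Let u_k = P(hit 189 before 0 | start at k). Then u_0 = 0, u_189 = 1, and u_k = u_{k-1}/2 + u_{k+1}/2 for 1 ≤ k ≤ 188. This harmonic recurrence is solved by u_k = k/189, giving u_153 = 153/189 = 17/21.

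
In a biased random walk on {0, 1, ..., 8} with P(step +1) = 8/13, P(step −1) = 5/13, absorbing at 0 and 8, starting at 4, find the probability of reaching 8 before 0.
P(hit 8 before 0) = (1 − (5/8)^4) / (1 − (5/8)^8) = 4096/4721

Let u_k denote P(reach 8 before 0 | start at k). Boundary: u_0 = 0, u_8 = 1. Recurrence: u_k = 8/13·u_{k+1} + 5/13·u_{k-1} for 1 ≤ k ≤ 7. Try u_k = A + B·r^k with r = q/p = (5/13)/(8/13) = 5/8. Substitution satisfies the recurrence; boundary conditions give:
  u_k = (1 − r^k) / (1 − r^N) = (1 − (5/8)^4) / (1 − (5/8)^8) = 4096/4721.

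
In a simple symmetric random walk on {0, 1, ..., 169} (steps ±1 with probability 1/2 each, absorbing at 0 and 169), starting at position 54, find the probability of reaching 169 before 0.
P(hit 169 before 0) = 54/169

Let u_k = P(hit 169 before 0 | start at k). Then u_0 = 0, u_169 = 1, and u_k = u_{k-1}/2 + u_{k+1}/2 for 1 ≤ k ≤ 168. This harmonic recurrence is solved by u_k = k/169, giving u_54 = 54/169.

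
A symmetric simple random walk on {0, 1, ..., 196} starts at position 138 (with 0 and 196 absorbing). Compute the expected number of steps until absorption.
E[τ | X_0 = 138] = 8004

Let v_k = E[τ | X_0 = k]. Boundary: v_0 = v_196 = 0. Recurrence: v_k = 1 + (v_{k-1} + v_{k+1})/2 for 1 ≤ k ≤ 195. The particular solution to v_k − (v_{k-1} + v_{k+1})/2 = 1 is v_k = −k^2. Adding homogeneous solution A + B k and matching boundaries gives v_k = k (196 − k). Substituting k = 138: v_138 = 138 · 58 = 8004.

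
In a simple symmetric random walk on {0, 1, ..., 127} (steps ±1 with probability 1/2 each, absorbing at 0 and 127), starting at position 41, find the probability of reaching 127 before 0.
P(hit 127 before 0) = 41/127

Let u_k = P(hit 127 before 0 | start at k). Then u_0 = 0, u_127 = 1, and u_k = u_{k-1}/2 + u_{k+1}/2 for 1 ≤ k ≤ 126. This harmonic recurrence is solved by u_k = k/127, giving u_41 = 41/127.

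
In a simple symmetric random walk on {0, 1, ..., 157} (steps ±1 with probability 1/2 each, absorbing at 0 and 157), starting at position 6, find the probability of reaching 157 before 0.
P(hit 157 before 0) = 6/157

Let u_k = P(hit 157 before 0 | start at k). Then u_0 = 0, u_157 = 1, and u_k = u_{k-1}/2 + u_{k+1}/2 for 1 ≤ k ≤ 156. This harmonic recurrence is solved by u_k = k/157, giving u_6 = 6/157.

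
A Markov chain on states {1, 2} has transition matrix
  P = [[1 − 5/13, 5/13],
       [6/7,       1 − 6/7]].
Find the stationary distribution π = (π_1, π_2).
π_1 = 78/113, π_2 = 35/113

Solve πP = π with π_1 + π_2 = 1. From πP = π: π_1 · (1 − 5/13) + π_2 · 6/7 = π_1 ⇒ π_2 · 6/7 = π_1 · 5/13 ⇒ π_2/π_1 = (5/13)/(6/7) = 35/78. Together with π_1 + π_2 = 1:
  π_1 = (6/7)/(5/13 + 6/7) = (6/7)/(113/91) = 78/113,
  π_2 = (5/13)/(5/13 + 6/7) = (5/13)/(113/91) = 35/113.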